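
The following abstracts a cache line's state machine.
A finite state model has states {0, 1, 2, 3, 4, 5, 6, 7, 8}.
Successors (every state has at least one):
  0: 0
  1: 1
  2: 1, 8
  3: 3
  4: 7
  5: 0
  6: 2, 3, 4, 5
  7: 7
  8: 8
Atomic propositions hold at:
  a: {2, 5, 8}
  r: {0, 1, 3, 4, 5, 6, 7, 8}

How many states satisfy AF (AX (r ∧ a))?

Sat(r ∧ a) = {5, 8}
Sat(AX (r ∧ a)) = {s : every successor in {5, 8}} = {8}
AF (AX (r ∧ a)): least fixpoint, start Z0 = {8}, add states with every successor in Z. Already a fixed point.
Sat(AF (AX (r ∧ a))) = {8}
|Sat(AF (AX (r ∧ a)))| = |{8}| = 1.

1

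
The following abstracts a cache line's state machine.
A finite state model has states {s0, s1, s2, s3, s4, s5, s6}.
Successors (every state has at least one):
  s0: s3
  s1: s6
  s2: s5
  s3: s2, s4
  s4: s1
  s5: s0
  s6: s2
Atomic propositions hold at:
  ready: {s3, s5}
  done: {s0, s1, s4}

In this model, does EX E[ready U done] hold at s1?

No

E[ready U done]: least fixpoint, start Z0 = Sat(done) = {s0, s1, s4}, add states in Sat(ready) with some successor in Z. Z1 = {s0, s1, s3, s4, s5}; fixed.
Sat(E[ready U done]) = {s0, s1, s3, s4, s5}
Sat(EX E[ready U done]) = {s : some successor in {s0, s1, s3, s4, s5}} = {s0, s2, s3, s4, s5}
s1 ∉ Sat(EX E[ready U done]) = {s0, s2, s3, s4, s5}, so the formula does not hold at s1.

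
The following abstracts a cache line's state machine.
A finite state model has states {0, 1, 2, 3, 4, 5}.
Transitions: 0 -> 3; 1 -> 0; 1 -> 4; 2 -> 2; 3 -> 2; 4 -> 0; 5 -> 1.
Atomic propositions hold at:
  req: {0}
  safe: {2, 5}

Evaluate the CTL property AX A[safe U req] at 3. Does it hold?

A[safe U req]: least fixpoint, start Z0 = Sat(req) = {0}, add states in Sat(safe) with every successor in Z. Already a fixed point.
Sat(A[safe U req]) = {0}
Sat(AX A[safe U req]) = {s : every successor in {0}} = {4}
3 ∉ Sat(AX A[safe U req]) = {4}, so the formula does not hold at 3.

No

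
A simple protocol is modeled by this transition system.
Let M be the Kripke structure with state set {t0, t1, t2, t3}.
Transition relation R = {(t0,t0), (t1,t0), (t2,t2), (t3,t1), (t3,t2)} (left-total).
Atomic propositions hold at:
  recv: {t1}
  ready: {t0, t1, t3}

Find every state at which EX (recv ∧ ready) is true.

Sat(recv ∧ ready) = {t1}
Sat(EX (recv ∧ ready)) = {s : some successor in {t1}} = {t3}

{t3}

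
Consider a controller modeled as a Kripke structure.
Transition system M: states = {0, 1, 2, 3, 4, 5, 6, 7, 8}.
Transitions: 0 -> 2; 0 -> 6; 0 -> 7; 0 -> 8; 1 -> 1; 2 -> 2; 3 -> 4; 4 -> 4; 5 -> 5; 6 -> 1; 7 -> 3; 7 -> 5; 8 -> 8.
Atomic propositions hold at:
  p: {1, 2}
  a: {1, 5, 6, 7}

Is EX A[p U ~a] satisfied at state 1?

Sat(~a) = {0, 2, 3, 4, 8}
A[p U ~a]: least fixpoint, start Z0 = Sat(~a) = {0, 2, 3, 4, 8}, add states in Sat(p) with every successor in Z. Already a fixed point.
Sat(A[p U ~a]) = {0, 2, 3, 4, 8}
Sat(EX A[p U ~a]) = {s : some successor in {0, 2, 3, 4, 8}} = {0, 2, 3, 4, 7, 8}
1 ∉ Sat(EX A[p U ~a]) = {0, 2, 3, 4, 7, 8}, so the formula does not hold at 1.

No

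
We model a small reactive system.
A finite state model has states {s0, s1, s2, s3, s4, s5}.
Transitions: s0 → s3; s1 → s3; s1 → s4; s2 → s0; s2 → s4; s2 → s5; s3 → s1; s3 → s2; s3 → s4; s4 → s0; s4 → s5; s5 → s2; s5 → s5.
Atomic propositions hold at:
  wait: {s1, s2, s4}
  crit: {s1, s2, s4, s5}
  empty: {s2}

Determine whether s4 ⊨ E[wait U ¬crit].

Yes

Sat(¬crit) = {s0, s3}
E[wait U ¬crit]: least fixpoint, start Z0 = Sat(¬crit) = {s0, s3}, add states in Sat(wait) with some successor in Z. Z1 = {s0, s1, s2, s3, s4}; fixed.
Sat(E[wait U ¬crit]) = {s0, s1, s2, s3, s4}
s4 ∈ Sat(E[wait U ¬crit]) = {s0, s1, s2, s3, s4}, so the formula holds at s4.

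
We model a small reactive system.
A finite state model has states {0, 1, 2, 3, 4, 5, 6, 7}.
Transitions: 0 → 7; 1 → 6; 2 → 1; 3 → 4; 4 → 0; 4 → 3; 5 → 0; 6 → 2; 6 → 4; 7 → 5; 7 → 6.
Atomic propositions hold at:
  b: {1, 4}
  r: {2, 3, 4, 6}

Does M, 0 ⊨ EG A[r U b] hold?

No

A[r U b]: least fixpoint, start Z0 = Sat(b) = {1, 4}, add states in Sat(r) with every successor in Z. Z1 = {1, 2, 3, 4}; Z2 = {1, 2, 3, 4, 6}; fixed.
Sat(A[r U b]) = {1, 2, 3, 4, 6}
EG A[r U b]: greatest fixpoint, start Z0 = {1, 2, 3, 4, 6}, keep only states in Sat with some successor in Z. Already a fixed point.
Sat(EG A[r U b]) = {1, 2, 3, 4, 6}
0 ∉ Sat(EG A[r U b]) = {1, 2, 3, 4, 6}, so the formula does not hold at 0.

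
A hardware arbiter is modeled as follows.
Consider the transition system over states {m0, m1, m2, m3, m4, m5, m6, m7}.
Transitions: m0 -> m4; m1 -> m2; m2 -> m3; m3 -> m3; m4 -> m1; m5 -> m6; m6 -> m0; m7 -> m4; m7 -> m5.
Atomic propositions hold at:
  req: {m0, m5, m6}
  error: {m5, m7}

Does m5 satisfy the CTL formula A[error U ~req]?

No

Sat(~req) = {m1, m2, m3, m4, m7}
A[error U ~req]: least fixpoint, start Z0 = Sat(~req) = {m1, m2, m3, m4, m7}, add states in Sat(error) with every successor in Z. Already a fixed point.
Sat(A[error U ~req]) = {m1, m2, m3, m4, m7}
m5 ∉ Sat(A[error U ~req]) = {m1, m2, m3, m4, m7}, so the formula does not hold at m5.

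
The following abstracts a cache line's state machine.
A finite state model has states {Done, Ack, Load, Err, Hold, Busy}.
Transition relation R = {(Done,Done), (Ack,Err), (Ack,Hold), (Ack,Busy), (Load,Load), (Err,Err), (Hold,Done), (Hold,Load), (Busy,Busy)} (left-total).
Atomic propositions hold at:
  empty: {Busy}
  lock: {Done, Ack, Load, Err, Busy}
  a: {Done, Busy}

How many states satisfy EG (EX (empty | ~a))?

5

Sat(~a) = {Ack, Load, Err, Hold}
Sat(empty | ~a) = {Ack, Load, Err, Hold, Busy}
Sat(EX (empty | ~a)) = {s : some successor in {Ack, Load, Err, Hold, Busy}} = {Ack, Load, Err, Hold, Busy}
EG (EX (empty | ~a)): greatest fixpoint, start Z0 = {Ack, Load, Err, Hold, Busy}, keep only states in Sat with some successor in Z. Already a fixed point.
Sat(EG (EX (empty | ~a))) = {Ack, Load, Err, Hold, Busy}
|Sat(EG (EX (empty | ~a)))| = |{Ack, Load, Err, Hold, Busy}| = 5.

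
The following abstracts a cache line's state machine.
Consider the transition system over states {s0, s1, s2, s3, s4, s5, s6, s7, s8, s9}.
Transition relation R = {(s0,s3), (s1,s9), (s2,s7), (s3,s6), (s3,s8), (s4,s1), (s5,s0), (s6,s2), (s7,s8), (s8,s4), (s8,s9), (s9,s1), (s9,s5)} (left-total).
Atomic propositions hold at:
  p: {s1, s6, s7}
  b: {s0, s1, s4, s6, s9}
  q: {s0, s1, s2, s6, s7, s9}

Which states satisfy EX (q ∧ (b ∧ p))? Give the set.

{s3, s4, s9}

Sat(b ∧ p) = {s1, s6}
Sat(q ∧ (b ∧ p)) = {s1, s6}
Sat(EX (q ∧ (b ∧ p))) = {s : some successor in {s1, s6}} = {s3, s4, s9}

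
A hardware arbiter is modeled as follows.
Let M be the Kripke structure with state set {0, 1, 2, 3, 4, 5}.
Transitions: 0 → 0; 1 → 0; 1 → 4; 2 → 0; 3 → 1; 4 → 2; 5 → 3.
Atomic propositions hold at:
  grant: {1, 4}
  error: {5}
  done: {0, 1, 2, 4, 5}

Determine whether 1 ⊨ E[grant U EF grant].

EF grant: least fixpoint, start Z0 = {1, 4}, add states with some successor in Z. Z1 = {1, 3, 4}; Z2 = {1, 3, 4, 5}; fixed.
Sat(EF grant) = {1, 3, 4, 5}
E[grant U EF grant]: least fixpoint, start Z0 = Sat(EF grant) = {1, 3, 4, 5}, add states in Sat(grant) with some successor in Z. Already a fixed point.
Sat(E[grant U EF grant]) = {1, 3, 4, 5}
1 ∈ Sat(E[grant U EF grant]) = {1, 3, 4, 5}, so the formula holds at 1.

Yes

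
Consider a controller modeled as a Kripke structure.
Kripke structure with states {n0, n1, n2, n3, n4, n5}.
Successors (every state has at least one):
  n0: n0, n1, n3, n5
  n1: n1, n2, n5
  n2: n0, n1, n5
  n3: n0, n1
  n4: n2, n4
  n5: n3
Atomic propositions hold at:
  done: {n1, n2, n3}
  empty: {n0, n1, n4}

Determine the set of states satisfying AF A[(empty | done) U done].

Sat(empty | done) = {n0, n1, n2, n3, n4}
A[(empty | done) U done]: least fixpoint, start Z0 = Sat(done) = {n1, n2, n3}, add states in Sat(empty | done) with every successor in Z. Already a fixed point.
Sat(A[(empty | done) U done]) = {n1, n2, n3}
AF A[(empty | done) U done]: least fixpoint, start Z0 = {n1, n2, n3}, add states with every successor in Z. Z1 = {n1, n2, n3, n5}; fixed.
Sat(AF A[(empty | done) U done]) = {n1, n2, n3, n5}

{n1, n2, n3, n5}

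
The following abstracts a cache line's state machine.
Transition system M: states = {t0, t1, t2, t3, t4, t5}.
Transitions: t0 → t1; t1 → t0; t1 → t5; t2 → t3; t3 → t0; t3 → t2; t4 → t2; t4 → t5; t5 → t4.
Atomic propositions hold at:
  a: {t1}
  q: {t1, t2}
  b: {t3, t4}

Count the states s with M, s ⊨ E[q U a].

1

E[q U a]: least fixpoint, start Z0 = Sat(a) = {t1}, add states in Sat(q) with some successor in Z. Already a fixed point.
Sat(E[q U a]) = {t1}
|Sat(E[q U a])| = |{t1}| = 1.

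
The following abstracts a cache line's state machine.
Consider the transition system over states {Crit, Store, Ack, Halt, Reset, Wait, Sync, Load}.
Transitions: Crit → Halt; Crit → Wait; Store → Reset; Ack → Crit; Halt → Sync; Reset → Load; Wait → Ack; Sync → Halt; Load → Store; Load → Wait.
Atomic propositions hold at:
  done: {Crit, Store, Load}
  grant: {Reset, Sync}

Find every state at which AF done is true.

{Crit, Store, Ack, Reset, Wait, Load}

AF done: least fixpoint, start Z0 = {Crit, Store, Load}, add states with every successor in Z. Z1 = {Crit, Store, Ack, Reset, Load}; Z2 = {Crit, Store, Ack, Reset, Wait, Load}; fixed.
Sat(AF done) = {Crit, Store, Ack, Reset, Wait, Load}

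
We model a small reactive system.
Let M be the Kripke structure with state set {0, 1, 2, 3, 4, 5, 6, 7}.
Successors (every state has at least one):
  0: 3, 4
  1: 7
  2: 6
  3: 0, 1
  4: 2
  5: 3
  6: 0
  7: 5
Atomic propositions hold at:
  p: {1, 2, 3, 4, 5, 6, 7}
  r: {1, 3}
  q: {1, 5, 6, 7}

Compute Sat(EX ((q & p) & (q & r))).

{3}

Sat(q & p) = {1, 5, 6, 7}
Sat(q & r) = {1}
Sat((q & p) & (q & r)) = {1}
Sat(EX ((q & p) & (q & r))) = {s : some successor in {1}} = {3}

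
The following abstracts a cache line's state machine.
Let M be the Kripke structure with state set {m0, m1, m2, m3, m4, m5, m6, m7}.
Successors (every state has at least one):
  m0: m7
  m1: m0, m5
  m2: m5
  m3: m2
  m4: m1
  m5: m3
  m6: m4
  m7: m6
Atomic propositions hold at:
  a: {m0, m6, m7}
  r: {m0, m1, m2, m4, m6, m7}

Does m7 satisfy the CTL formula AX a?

Yes

Sat(AX a) = {s : every successor in {m0, m6, m7}} = {m0, m7}
m7 ∈ Sat(AX a) = {m0, m7}, so the formula holds at m7.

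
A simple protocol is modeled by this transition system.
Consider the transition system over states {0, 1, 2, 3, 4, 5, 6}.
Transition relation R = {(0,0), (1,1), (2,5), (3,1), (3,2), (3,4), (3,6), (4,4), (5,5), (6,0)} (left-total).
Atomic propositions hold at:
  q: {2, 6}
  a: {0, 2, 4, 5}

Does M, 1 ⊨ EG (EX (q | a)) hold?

No

Sat(q | a) = {0, 2, 4, 5, 6}
Sat(EX (q | a)) = {s : some successor in {0, 2, 4, 5, 6}} = {0, 2, 3, 4, 5, 6}
EG (EX (q | a)): greatest fixpoint, start Z0 = {0, 2, 3, 4, 5, 6}, keep only states in Sat with some successor in Z. Already a fixed point.
Sat(EG (EX (q | a))) = {0, 2, 3, 4, 5, 6}
1 ∉ Sat(EG (EX (q | a))) = {0, 2, 3, 4, 5, 6}, so the formula does not hold at 1.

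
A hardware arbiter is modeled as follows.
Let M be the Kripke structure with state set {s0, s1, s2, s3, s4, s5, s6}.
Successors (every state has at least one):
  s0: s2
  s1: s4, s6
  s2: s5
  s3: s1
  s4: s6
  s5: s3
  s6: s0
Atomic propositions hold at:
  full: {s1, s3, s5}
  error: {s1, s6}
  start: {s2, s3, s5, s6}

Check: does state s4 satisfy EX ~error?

No

Sat(~error) = {s0, s2, s3, s4, s5}
Sat(EX ~error) = {s : some successor in {s0, s2, s3, s4, s5}} = {s0, s1, s2, s5, s6}
s4 ∉ Sat(EX ~error) = {s0, s1, s2, s5, s6}, so the formula does not hold at s4.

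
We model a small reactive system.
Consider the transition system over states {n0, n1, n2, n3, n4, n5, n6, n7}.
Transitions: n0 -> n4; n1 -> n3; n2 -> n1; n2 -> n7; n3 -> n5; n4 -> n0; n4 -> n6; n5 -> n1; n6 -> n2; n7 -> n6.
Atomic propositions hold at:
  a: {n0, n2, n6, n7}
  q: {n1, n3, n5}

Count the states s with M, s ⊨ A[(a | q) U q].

Sat(a | q) = {n0, n1, n2, n3, n5, n6, n7}
A[(a | q) U q]: least fixpoint, start Z0 = Sat(q) = {n1, n3, n5}, add states in Sat(a | q) with every successor in Z. Already a fixed point.
Sat(A[(a | q) U q]) = {n1, n3, n5}
|Sat(A[(a | q) U q])| = |{n1, n3, n5}| = 3.

3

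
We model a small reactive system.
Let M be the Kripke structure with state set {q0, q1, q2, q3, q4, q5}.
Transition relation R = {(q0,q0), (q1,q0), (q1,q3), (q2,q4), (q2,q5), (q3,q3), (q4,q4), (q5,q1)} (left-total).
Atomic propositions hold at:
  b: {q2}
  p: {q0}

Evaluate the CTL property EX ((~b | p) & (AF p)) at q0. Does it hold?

Yes

Sat(~b) = {q0, q1, q3, q4, q5}
Sat(~b | p) = {q0, q1, q3, q4, q5}
AF p: least fixpoint, start Z0 = {q0}, add states with every successor in Z. Already a fixed point.
Sat(AF p) = {q0}
Sat((~b | p) & (AF p)) = {q0}
Sat(EX ((~b | p) & (AF p))) = {s : some successor in {q0}} = {q0, q1}
q0 ∈ Sat(EX ((~b | p) & (AF p))) = {q0, q1}, so the formula holds at q0.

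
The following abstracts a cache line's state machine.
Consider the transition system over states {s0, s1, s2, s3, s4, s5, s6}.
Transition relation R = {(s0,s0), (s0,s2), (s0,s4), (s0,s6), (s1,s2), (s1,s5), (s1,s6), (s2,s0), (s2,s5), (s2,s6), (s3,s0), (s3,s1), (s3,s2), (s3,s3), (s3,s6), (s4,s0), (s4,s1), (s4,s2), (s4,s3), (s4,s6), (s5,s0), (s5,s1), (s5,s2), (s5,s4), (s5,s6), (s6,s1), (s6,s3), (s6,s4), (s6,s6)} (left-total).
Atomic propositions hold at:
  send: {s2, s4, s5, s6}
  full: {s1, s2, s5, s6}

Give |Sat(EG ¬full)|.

3

Sat(¬full) = {s0, s3, s4}
EG ¬full: greatest fixpoint, start Z0 = {s0, s3, s4}, keep only states in Sat with some successor in Z. Already a fixed point.
Sat(EG ¬full) = {s0, s3, s4}
|Sat(EG ¬full)| = |{s0, s3, s4}| = 3.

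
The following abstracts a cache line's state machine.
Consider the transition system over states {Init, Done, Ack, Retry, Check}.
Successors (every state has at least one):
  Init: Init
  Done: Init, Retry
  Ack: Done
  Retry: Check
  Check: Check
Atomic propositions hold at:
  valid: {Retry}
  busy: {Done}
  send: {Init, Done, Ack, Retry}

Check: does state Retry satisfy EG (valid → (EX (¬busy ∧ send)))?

No

Sat(¬busy) = {Init, Ack, Retry, Check}
Sat(¬busy ∧ send) = {Init, Ack, Retry}
Sat(EX (¬busy ∧ send)) = {s : some successor in {Init, Ack, Retry}} = {Init, Done}
Sat(valid → (EX (¬busy ∧ send))) = {Init, Done, Ack, Check}
EG (valid → (EX (¬busy ∧ send))): greatest fixpoint, start Z0 = {Init, Done, Ack, Check}, keep only states in Sat with some successor in Z. Already a fixed point.
Sat(EG (valid → (EX (¬busy ∧ send)))) = {Init, Done, Ack, Check}
Retry ∉ Sat(EG (valid → (EX (¬busy ∧ send)))) = {Init, Done, Ack, Check}, so the formula does not hold at Retry.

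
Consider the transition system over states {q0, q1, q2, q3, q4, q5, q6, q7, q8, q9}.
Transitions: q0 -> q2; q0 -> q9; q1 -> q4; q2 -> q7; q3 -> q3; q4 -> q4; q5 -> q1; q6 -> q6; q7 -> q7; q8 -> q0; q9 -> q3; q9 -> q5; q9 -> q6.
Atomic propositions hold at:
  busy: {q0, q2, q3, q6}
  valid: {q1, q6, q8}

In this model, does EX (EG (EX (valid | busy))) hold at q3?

Sat(valid | busy) = {q0, q1, q2, q3, q6, q8}
Sat(EX (valid | busy)) = {s : some successor in {q0, q1, q2, q3, q6, q8}} = {q0, q3, q5, q6, q8, q9}
EG (EX (valid | busy)): greatest fixpoint, start Z0 = {q0, q3, q5, q6, q8, q9}, keep only states in Sat with some successor in Z. Z1 = {q0, q3, q6, q8, q9}; fixed.
Sat(EG (EX (valid | busy))) = {q0, q3, q6, q8, q9}
Sat(EX (EG (EX (valid | busy)))) = {s : some successor in {q0, q3, q6, q8, q9}} = {q0, q3, q6, q8, q9}
q3 ∈ Sat(EX (EG (EX (valid | busy)))) = {q0, q3, q6, q8, q9}, so the formula holds at q3.

Yes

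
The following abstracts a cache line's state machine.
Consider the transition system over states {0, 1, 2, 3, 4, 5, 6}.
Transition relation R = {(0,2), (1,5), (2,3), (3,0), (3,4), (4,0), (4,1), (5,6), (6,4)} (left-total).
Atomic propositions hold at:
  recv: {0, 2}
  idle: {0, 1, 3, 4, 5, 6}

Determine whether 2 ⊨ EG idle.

No

EG idle: greatest fixpoint, start Z0 = {0, 1, 3, 4, 5, 6}, keep only states in Sat with some successor in Z. Z1 = {1, 3, 4, 5, 6}; fixed.
Sat(EG idle) = {1, 3, 4, 5, 6}
2 ∉ Sat(EG idle) = {1, 3, 4, 5, 6}, so the formula does not hold at 2.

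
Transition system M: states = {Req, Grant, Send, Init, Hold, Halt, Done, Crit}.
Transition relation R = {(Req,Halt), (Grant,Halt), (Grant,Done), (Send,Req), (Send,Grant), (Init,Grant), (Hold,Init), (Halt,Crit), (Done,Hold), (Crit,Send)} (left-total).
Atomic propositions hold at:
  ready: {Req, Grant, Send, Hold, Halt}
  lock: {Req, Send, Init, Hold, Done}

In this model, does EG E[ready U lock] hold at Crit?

No

E[ready U lock]: least fixpoint, start Z0 = Sat(lock) = {Req, Send, Init, Hold, Done}, add states in Sat(ready) with some successor in Z. Z1 = {Req, Grant, Send, Init, Hold, Done}; fixed.
Sat(E[ready U lock]) = {Req, Grant, Send, Init, Hold, Done}
EG E[ready U lock]: greatest fixpoint, start Z0 = {Req, Grant, Send, Init, Hold, Done}, keep only states in Sat with some successor in Z. Z1 = {Grant, Send, Init, Hold, Done}; fixed.
Sat(EG E[ready U lock]) = {Grant, Send, Init, Hold, Done}
Crit ∉ Sat(EG E[ready U lock]) = {Grant, Send, Init, Hold, Done}, so the formula does not hold at Crit.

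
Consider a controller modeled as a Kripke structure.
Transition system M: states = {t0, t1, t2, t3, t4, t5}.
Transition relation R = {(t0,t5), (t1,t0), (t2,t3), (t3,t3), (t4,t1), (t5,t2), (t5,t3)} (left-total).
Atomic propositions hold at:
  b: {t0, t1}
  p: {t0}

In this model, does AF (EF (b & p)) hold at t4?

Sat(b & p) = {t0}
EF (b & p): least fixpoint, start Z0 = {t0}, add states with some successor in Z. Z1 = {t0, t1}; Z2 = {t0, t1, t4}; fixed.
Sat(EF (b & p)) = {t0, t1, t4}
AF (EF (b & p)): least fixpoint, start Z0 = {t0, t1, t4}, add states with every successor in Z. Already a fixed point.
Sat(AF (EF (b & p))) = {t0, t1, t4}
t4 ∈ Sat(AF (EF (b & p))) = {t0, t1, t4}, so the formula holds at t4.

Yes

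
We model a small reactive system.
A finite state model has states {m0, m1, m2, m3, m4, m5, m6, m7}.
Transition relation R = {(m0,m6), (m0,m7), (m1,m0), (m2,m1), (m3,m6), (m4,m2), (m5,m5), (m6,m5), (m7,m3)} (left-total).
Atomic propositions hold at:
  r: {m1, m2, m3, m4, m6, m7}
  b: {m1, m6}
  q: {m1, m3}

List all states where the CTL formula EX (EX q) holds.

{m0, m4}

Sat(EX q) = {s : some successor in {m1, m3}} = {m2, m7}
Sat(EX (EX q)) = {s : some successor in {m2, m7}} = {m0, m4}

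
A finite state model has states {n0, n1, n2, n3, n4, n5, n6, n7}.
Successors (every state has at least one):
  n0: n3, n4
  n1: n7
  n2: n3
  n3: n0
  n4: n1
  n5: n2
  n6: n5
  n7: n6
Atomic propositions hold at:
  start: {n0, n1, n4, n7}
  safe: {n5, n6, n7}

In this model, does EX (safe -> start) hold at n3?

Yes

Sat(safe -> start) = {n0, n1, n2, n3, n4, n7}
Sat(EX (safe -> start)) = {s : some successor in {n0, n1, n2, n3, n4, n7}} = {n0, n1, n2, n3, n4, n5}
n3 ∈ Sat(EX (safe -> start)) = {n0, n1, n2, n3, n4, n5}, so the formula holds at n3.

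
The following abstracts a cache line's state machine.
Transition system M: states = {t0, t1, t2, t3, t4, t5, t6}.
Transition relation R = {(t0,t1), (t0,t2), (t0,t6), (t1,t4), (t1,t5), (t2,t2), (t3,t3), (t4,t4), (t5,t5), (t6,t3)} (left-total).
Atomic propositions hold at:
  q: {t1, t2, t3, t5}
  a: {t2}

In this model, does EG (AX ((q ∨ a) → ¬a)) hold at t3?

Sat(q ∨ a) = {t1, t2, t3, t5}
Sat(¬a) = {t0, t1, t3, t4, t5, t6}
Sat((q ∨ a) → ¬a) = {t0, t1, t3, t4, t5, t6}
Sat(AX ((q ∨ a) → ¬a)) = {s : every successor in {t0, t1, t3, t4, t5, t6}} = {t1, t3, t4, t5, t6}
EG (AX ((q ∨ a) → ¬a)): greatest fixpoint, start Z0 = {t1, t3, t4, t5, t6}, keep only states in Sat with some successor in Z. Already a fixed point.
Sat(EG (AX ((q ∨ a) → ¬a))) = {t1, t3, t4, t5, t6}
t3 ∈ Sat(EG (AX ((q ∨ a) → ¬a))) = {t1, t3, t4, t5, t6}, so the formula holds at t3.

Yes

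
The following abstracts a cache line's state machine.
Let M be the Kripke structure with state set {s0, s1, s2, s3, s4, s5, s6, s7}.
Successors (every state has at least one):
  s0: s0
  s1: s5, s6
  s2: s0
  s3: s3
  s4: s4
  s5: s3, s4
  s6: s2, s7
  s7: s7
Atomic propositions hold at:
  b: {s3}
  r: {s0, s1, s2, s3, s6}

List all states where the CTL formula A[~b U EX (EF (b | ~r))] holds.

{s1, s3, s4, s5, s6, s7}

Sat(~b) = {s0, s1, s2, s4, s5, s6, s7}
Sat(~r) = {s4, s5, s7}
Sat(b | ~r) = {s3, s4, s5, s7}
EF (b | ~r): least fixpoint, start Z0 = {s3, s4, s5, s7}, add states with some successor in Z. Z1 = {s1, s3, s4, s5, s6, s7}; fixed.
Sat(EF (b | ~r)) = {s1, s3, s4, s5, s6, s7}
Sat(EX (EF (b | ~r))) = {s : some successor in {s1, s3, s4, s5, s6, s7}} = {s1, s3, s4, s5, s6, s7}
A[~b U EX (EF (b | ~r))]: least fixpoint, start Z0 = Sat(EX (EF (b | ~r))) = {s1, s3, s4, s5, s6, s7}, add states in Sat(~b) with every successor in Z. Already a fixed point.
Sat(A[~b U EX (EF (b | ~r))]) = {s1, s3, s4, s5, s6, s7}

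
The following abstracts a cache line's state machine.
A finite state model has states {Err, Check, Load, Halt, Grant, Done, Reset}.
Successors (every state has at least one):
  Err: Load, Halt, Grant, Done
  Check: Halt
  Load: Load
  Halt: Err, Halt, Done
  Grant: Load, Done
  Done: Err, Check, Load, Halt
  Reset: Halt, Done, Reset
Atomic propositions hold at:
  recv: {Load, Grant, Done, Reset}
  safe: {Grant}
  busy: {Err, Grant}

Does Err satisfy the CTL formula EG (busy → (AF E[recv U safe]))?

No

E[recv U safe]: least fixpoint, start Z0 = Sat(safe) = {Grant}, add states in Sat(recv) with some successor in Z. Already a fixed point.
Sat(E[recv U safe]) = {Grant}
AF E[recv U safe]: least fixpoint, start Z0 = {Grant}, add states with every successor in Z. Already a fixed point.
Sat(AF E[recv U safe]) = {Grant}
Sat(busy → (AF E[recv U safe])) = {Check, Load, Halt, Grant, Done, Reset}
EG (busy → (AF E[recv U safe])): greatest fixpoint, start Z0 = {Check, Load, Halt, Grant, Done, Reset}, keep only states in Sat with some successor in Z. Already a fixed point.
Sat(EG (busy → (AF E[recv U safe]))) = {Check, Load, Halt, Grant, Done, Reset}
Err ∉ Sat(EG (busy → (AF E[recv U safe]))) = {Check, Load, Halt, Grant, Done, Reset}, so the formula does not hold at Err.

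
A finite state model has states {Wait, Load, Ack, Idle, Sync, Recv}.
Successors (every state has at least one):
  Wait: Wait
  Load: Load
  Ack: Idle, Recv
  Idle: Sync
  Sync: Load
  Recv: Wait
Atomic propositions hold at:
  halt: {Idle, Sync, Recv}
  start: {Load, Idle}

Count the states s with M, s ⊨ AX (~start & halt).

1

Sat(~start) = {Wait, Ack, Sync, Recv}
Sat(~start & halt) = {Sync, Recv}
Sat(AX (~start & halt)) = {s : every successor in {Sync, Recv}} = {Idle}
|Sat(AX (~start & halt))| = |{Idle}| = 1.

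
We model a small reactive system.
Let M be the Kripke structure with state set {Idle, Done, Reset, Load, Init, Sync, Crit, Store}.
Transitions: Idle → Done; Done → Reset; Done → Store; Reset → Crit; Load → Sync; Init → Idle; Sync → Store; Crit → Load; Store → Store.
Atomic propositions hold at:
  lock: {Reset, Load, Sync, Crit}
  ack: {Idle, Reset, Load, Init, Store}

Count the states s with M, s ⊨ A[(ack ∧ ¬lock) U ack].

5

Sat(¬lock) = {Idle, Done, Init, Store}
Sat(ack ∧ ¬lock) = {Idle, Init, Store}
A[(ack ∧ ¬lock) U ack]: least fixpoint, start Z0 = Sat(ack) = {Idle, Reset, Load, Init, Store}, add states in Sat(ack ∧ ¬lock) with every successor in Z. Already a fixed point.
Sat(A[(ack ∧ ¬lock) U ack]) = {Idle, Reset, Load, Init, Store}
|Sat(A[(ack ∧ ¬lock) U ack])| = |{Idle, Reset, Load, Init, Store}| = 5.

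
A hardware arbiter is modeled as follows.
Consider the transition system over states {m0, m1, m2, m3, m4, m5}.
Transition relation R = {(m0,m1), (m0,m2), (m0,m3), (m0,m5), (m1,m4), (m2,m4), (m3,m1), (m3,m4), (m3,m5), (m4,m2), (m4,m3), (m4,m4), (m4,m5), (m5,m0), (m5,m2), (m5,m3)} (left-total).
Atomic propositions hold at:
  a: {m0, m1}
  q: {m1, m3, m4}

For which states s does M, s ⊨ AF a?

AF a: least fixpoint, start Z0 = {m0, m1}, add states with every successor in Z. Already a fixed point.
Sat(AF a) = {m0, m1}

{m0, m1}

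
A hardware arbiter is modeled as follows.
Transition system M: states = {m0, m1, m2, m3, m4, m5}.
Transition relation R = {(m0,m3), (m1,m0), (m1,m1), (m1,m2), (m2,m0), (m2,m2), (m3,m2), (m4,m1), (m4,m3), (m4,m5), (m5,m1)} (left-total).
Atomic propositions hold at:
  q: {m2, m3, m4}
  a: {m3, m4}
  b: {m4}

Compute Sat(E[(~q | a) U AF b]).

{m4}

Sat(~q) = {m0, m1, m5}
Sat(~q | a) = {m0, m1, m3, m4, m5}
AF b: least fixpoint, start Z0 = {m4}, add states with every successor in Z. Already a fixed point.
Sat(AF b) = {m4}
E[(~q | a) U AF b]: least fixpoint, start Z0 = Sat(AF b) = {m4}, add states in Sat(~q | a) with some successor in Z. Already a fixed point.
Sat(E[(~q | a) U AF b]) = {m4}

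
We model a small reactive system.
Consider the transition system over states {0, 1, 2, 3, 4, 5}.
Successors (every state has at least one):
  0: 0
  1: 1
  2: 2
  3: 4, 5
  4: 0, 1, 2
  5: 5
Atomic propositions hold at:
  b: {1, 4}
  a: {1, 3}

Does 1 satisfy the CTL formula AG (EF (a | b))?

Yes

Sat(a | b) = {1, 3, 4}
EF (a | b): least fixpoint, start Z0 = {1, 3, 4}, add states with some successor in Z. Already a fixed point.
Sat(EF (a | b)) = {1, 3, 4}
AG (EF (a | b)): greatest fixpoint, start Z0 = {1, 3, 4}, keep only states in Sat with every successor in Z. Z1 = {1}; fixed.
Sat(AG (EF (a | b))) = {1}
1 ∈ Sat(AG (EF (a | b))) = {1}, so the formula holds at 1.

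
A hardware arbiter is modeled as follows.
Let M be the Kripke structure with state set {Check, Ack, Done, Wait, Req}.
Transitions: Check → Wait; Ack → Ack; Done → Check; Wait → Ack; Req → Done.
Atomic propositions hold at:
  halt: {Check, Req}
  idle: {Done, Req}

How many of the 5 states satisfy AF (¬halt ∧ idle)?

2

Sat(¬halt) = {Ack, Done, Wait}
Sat(¬halt ∧ idle) = {Done}
AF (¬halt ∧ idle): least fixpoint, start Z0 = {Done}, add states with every successor in Z. Z1 = {Done, Req}; fixed.
Sat(AF (¬halt ∧ idle)) = {Done, Req}
|Sat(AF (¬halt ∧ idle))| = |{Done, Req}| = 2.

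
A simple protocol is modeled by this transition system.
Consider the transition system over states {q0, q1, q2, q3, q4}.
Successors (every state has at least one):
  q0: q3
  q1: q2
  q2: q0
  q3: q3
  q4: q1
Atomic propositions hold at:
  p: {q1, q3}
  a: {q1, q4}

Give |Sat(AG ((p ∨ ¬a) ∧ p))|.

1

Sat(¬a) = {q0, q2, q3}
Sat(p ∨ ¬a) = {q0, q1, q2, q3}
Sat((p ∨ ¬a) ∧ p) = {q1, q3}
AG ((p ∨ ¬a) ∧ p): greatest fixpoint, start Z0 = {q1, q3}, keep only states in Sat with every successor in Z. Z1 = {q3}; fixed.
Sat(AG ((p ∨ ¬a) ∧ p)) = {q3}
|Sat(AG ((p ∨ ¬a) ∧ p))| = |{q3}| = 1.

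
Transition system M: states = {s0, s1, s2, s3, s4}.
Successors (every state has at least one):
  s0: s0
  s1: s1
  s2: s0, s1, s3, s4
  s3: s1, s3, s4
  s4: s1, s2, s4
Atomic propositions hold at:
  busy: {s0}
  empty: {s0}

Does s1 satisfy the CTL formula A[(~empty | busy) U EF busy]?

Sat(~empty) = {s1, s2, s3, s4}
Sat(~empty | busy) = {s0, s1, s2, s3, s4}
EF busy: least fixpoint, start Z0 = {s0}, add states with some successor in Z. Z1 = {s0, s2}; Z2 = {s0, s2, s4}; Z3 = {s0, s2, s3, s4}; fixed.
Sat(EF busy) = {s0, s2, s3, s4}
A[(~empty | busy) U EF busy]: least fixpoint, start Z0 = Sat(EF busy) = {s0, s2, s3, s4}, add states in Sat(~empty | busy) with every successor in Z. Already a fixed point.
Sat(A[(~empty | busy) U EF busy]) = {s0, s2, s3, s4}
s1 ∉ Sat(A[(~empty | busy) U EF busy]) = {s0, s2, s3, s4}, so the formula does not hold at s1.

No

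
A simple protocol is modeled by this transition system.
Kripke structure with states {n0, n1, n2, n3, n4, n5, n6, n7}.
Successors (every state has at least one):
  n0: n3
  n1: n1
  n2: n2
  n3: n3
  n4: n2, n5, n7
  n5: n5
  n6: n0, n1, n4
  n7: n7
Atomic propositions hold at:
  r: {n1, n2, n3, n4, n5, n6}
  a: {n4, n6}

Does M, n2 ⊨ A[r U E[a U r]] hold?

E[a U r]: least fixpoint, start Z0 = Sat(r) = {n1, n2, n3, n4, n5, n6}, add states in Sat(a) with some successor in Z. Already a fixed point.
Sat(E[a U r]) = {n1, n2, n3, n4, n5, n6}
A[r U E[a U r]]: least fixpoint, start Z0 = Sat(E[a U r]) = {n1, n2, n3, n4, n5, n6}, add states in Sat(r) with every successor in Z. Already a fixed point.
Sat(A[r U E[a U r]]) = {n1, n2, n3, n4, n5, n6}
n2 ∈ Sat(A[r U E[a U r]]) = {n1, n2, n3, n4, n5, n6}, so the formula holds at n2.

Yes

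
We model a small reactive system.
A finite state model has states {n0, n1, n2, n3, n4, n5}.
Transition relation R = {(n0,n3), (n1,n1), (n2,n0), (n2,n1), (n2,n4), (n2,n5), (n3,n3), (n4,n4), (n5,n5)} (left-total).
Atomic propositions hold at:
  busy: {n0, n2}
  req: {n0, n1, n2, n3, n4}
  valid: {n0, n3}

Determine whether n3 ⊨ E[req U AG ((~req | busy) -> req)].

Sat(~req) = {n5}
Sat(~req | busy) = {n0, n2, n5}
Sat((~req | busy) -> req) = {n0, n1, n2, n3, n4}
AG ((~req | busy) -> req): greatest fixpoint, start Z0 = {n0, n1, n2, n3, n4}, keep only states in Sat with every successor in Z. Z1 = {n0, n1, n3, n4}; fixed.
Sat(AG ((~req | busy) -> req)) = {n0, n1, n3, n4}
E[req U AG ((~req | busy) -> req)]: least fixpoint, start Z0 = Sat(AG ((~req | busy) -> req)) = {n0, n1, n3, n4}, add states in Sat(req) with some successor in Z. Z1 = {n0, n1, n2, n3, n4}; fixed.
Sat(E[req U AG ((~req | busy) -> req)]) = {n0, n1, n2, n3, n4}
n3 ∈ Sat(E[req U AG ((~req | busy) -> req)]) = {n0, n1, n2, n3, n4}, so the formula holds at n3.

Yes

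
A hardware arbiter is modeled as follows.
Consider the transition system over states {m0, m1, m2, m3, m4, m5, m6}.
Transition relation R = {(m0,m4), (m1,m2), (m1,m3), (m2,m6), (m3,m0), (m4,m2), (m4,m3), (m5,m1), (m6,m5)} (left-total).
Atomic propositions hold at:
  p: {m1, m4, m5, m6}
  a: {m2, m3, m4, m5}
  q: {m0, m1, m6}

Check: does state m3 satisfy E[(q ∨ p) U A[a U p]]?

No

Sat(q ∨ p) = {m0, m1, m4, m5, m6}
A[a U p]: least fixpoint, start Z0 = Sat(p) = {m1, m4, m5, m6}, add states in Sat(a) with every successor in Z. Z1 = {m1, m2, m4, m5, m6}; fixed.
Sat(A[a U p]) = {m1, m2, m4, m5, m6}
E[(q ∨ p) U A[a U p]]: least fixpoint, start Z0 = Sat(A[a U p]) = {m1, m2, m4, m5, m6}, add states in Sat(q ∨ p) with some successor in Z. Z1 = {m0, m1, m2, m4, m5, m6}; fixed.
Sat(E[(q ∨ p) U A[a U p]]) = {m0, m1, m2, m4, m5, m6}
m3 ∉ Sat(E[(q ∨ p) U A[a U p]]) = {m0, m1, m2, m4, m5, m6}, so the formula does not hold at m3.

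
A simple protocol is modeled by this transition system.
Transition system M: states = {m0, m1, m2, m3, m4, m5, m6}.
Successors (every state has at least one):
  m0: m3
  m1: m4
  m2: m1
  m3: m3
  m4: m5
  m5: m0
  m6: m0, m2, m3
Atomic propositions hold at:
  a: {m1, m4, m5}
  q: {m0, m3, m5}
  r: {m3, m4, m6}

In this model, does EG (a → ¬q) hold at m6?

Yes

Sat(¬q) = {m1, m2, m4, m6}
Sat(a → ¬q) = {m0, m1, m2, m3, m4, m6}
EG (a → ¬q): greatest fixpoint, start Z0 = {m0, m1, m2, m3, m4, m6}, keep only states in Sat with some successor in Z. Z1 = {m0, m1, m2, m3, m6}; Z2 = {m0, m2, m3, m6}; Z3 = {m0, m3, m6}; fixed.
Sat(EG (a → ¬q)) = {m0, m3, m6}
m6 ∈ Sat(EG (a → ¬q)) = {m0, m3, m6}, so the formula holds at m6.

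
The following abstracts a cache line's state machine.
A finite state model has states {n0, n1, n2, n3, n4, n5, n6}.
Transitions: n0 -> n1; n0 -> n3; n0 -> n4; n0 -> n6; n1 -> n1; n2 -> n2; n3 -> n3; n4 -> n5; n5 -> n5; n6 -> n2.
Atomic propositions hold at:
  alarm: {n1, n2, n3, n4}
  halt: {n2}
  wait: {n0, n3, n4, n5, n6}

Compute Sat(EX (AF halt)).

{n0, n2, n6}

AF halt: least fixpoint, start Z0 = {n2}, add states with every successor in Z. Z1 = {n2, n6}; fixed.
Sat(AF halt) = {n2, n6}
Sat(EX (AF halt)) = {s : some successor in {n2, n6}} = {n0, n2, n6}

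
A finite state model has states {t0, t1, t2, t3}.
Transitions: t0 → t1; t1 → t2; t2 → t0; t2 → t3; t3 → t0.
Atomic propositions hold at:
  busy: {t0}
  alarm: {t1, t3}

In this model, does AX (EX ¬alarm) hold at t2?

No

Sat(¬alarm) = {t0, t2}
Sat(EX ¬alarm) = {s : some successor in {t0, t2}} = {t1, t2, t3}
Sat(AX (EX ¬alarm)) = {s : every successor in {t1, t2, t3}} = {t0, t1}
t2 ∉ Sat(AX (EX ¬alarm)) = {t0, t1}, so the formula does not hold at t2.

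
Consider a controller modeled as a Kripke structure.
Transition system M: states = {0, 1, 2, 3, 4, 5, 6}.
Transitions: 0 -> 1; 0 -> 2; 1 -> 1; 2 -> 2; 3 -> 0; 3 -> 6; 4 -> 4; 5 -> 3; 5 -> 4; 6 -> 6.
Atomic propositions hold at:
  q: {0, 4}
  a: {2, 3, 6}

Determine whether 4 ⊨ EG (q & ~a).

Yes

Sat(~a) = {0, 1, 4, 5}
Sat(q & ~a) = {0, 4}
EG (q & ~a): greatest fixpoint, start Z0 = {0, 4}, keep only states in Sat with some successor in Z. Z1 = {4}; fixed.
Sat(EG (q & ~a)) = {4}
4 ∈ Sat(EG (q & ~a)) = {4}, so the formula holds at 4.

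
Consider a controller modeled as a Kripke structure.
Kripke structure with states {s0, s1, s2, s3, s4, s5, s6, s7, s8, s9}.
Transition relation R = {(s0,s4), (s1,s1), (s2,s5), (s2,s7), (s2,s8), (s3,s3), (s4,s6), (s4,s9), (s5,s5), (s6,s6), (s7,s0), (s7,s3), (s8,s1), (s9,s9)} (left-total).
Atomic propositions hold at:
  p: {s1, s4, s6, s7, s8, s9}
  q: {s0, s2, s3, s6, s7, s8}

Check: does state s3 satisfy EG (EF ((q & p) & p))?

No

Sat(q & p) = {s6, s7, s8}
Sat((q & p) & p) = {s6, s7, s8}
EF ((q & p) & p): least fixpoint, start Z0 = {s6, s7, s8}, add states with some successor in Z. Z1 = {s2, s4, s6, s7, s8}; Z2 = {s0, s2, s4, s6, s7, s8}; fixed.
Sat(EF ((q & p) & p)) = {s0, s2, s4, s6, s7, s8}
EG (EF ((q & p) & p)): greatest fixpoint, start Z0 = {s0, s2, s4, s6, s7, s8}, keep only states in Sat with some successor in Z. Z1 = {s0, s2, s4, s6, s7}; fixed.
Sat(EG (EF ((q & p) & p))) = {s0, s2, s4, s6, s7}
s3 ∉ Sat(EG (EF ((q & p) & p))) = {s0, s2, s4, s6, s7}, so the formula does not hold at s3.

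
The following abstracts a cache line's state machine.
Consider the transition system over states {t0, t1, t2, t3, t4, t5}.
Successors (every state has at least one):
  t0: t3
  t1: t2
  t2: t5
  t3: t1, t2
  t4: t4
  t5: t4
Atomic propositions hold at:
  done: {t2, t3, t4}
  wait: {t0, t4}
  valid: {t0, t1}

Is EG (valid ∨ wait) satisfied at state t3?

No

Sat(valid ∨ wait) = {t0, t1, t4}
EG (valid ∨ wait): greatest fixpoint, start Z0 = {t0, t1, t4}, keep only states in Sat with some successor in Z. Z1 = {t4}; fixed.
Sat(EG (valid ∨ wait)) = {t4}
t3 ∉ Sat(EG (valid ∨ wait)) = {t4}, so the formula does not hold at t3.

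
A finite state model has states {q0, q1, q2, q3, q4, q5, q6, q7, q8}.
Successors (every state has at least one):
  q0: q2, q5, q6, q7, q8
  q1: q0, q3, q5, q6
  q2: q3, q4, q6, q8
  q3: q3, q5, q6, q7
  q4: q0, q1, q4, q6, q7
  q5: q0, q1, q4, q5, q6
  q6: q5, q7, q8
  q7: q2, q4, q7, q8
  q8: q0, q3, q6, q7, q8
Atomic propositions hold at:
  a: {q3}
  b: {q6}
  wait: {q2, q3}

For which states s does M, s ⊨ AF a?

AF a: least fixpoint, start Z0 = {q3}, add states with every successor in Z. Already a fixed point.
Sat(AF a) = {q3}

{q3}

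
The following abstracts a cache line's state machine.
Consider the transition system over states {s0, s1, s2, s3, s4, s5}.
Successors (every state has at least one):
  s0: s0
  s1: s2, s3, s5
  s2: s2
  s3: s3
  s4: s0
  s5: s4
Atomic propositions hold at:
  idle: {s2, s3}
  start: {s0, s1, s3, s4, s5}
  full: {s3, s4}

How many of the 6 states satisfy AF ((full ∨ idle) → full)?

5

Sat(full ∨ idle) = {s2, s3, s4}
Sat((full ∨ idle) → full) = {s0, s1, s3, s4, s5}
AF ((full ∨ idle) → full): least fixpoint, start Z0 = {s0, s1, s3, s4, s5}, add states with every successor in Z. Already a fixed point.
Sat(AF ((full ∨ idle) → full)) = {s0, s1, s3, s4, s5}
|Sat(AF ((full ∨ idle) → full))| = |{s0, s1, s3, s4, s5}| = 5.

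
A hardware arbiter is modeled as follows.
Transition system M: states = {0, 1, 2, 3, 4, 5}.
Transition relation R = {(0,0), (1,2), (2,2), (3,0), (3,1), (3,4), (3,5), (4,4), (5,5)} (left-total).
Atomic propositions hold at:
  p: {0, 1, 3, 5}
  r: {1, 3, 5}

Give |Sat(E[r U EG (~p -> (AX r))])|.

3

Sat(~p) = {2, 4}
Sat(AX r) = {s : every successor in {1, 3, 5}} = {5}
Sat(~p -> (AX r)) = {0, 1, 3, 5}
EG (~p -> (AX r)): greatest fixpoint, start Z0 = {0, 1, 3, 5}, keep only states in Sat with some successor in Z. Z1 = {0, 3, 5}; fixed.
Sat(EG (~p -> (AX r))) = {0, 3, 5}
E[r U EG (~p -> (AX r))]: least fixpoint, start Z0 = Sat(EG (~p -> (AX r))) = {0, 3, 5}, add states in Sat(r) with some successor in Z. Already a fixed point.
Sat(E[r U EG (~p -> (AX r))]) = {0, 3, 5}
|Sat(E[r U EG (~p -> (AX r))])| = |{0, 3, 5}| = 3.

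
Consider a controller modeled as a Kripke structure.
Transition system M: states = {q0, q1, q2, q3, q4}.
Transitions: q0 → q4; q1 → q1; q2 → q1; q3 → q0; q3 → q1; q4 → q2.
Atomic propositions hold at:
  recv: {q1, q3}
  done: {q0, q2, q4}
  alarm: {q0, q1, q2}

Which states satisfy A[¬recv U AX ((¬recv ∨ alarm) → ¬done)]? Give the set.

Sat(¬recv) = {q0, q2, q4}
Sat(¬recv ∨ alarm) = {q0, q1, q2, q4}
Sat(¬done) = {q1, q3}
Sat((¬recv ∨ alarm) → ¬done) = {q1, q3}
Sat(AX ((¬recv ∨ alarm) → ¬done)) = {s : every successor in {q1, q3}} = {q1, q2}
A[¬recv U AX ((¬recv ∨ alarm) → ¬done)]: least fixpoint, start Z0 = Sat(AX ((¬recv ∨ alarm) → ¬done)) = {q1, q2}, add states in Sat(¬recv) with every successor in Z. Z1 = {q1, q2, q4}; Z2 = {q0, q1, q2, q4}; fixed.
Sat(A[¬recv U AX ((¬recv ∨ alarm) → ¬done)]) = {q0, q1, q2, q4}

{q0, q1, q2, q4}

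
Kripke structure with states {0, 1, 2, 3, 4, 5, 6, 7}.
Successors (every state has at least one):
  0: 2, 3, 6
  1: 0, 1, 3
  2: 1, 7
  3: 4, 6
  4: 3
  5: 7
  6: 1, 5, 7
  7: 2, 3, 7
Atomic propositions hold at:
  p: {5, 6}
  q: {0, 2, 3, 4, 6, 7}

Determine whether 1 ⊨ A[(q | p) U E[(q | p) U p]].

Sat(q | p) = {0, 2, 3, 4, 5, 6, 7}
E[(q | p) U p]: least fixpoint, start Z0 = Sat(p) = {5, 6}, add states in Sat(q | p) with some successor in Z. Z1 = {0, 3, 5, 6}; Z2 = {0, 3, 4, 5, 6, 7}; Z3 = {0, 2, 3, 4, 5, 6, 7}; fixed.
Sat(E[(q | p) U p]) = {0, 2, 3, 4, 5, 6, 7}
A[(q | p) U E[(q | p) U p]]: least fixpoint, start Z0 = Sat(E[(q | p) U p]) = {0, 2, 3, 4, 5, 6, 7}, add states in Sat(q | p) with every successor in Z. Already a fixed point.
Sat(A[(q | p) U E[(q | p) U p]]) = {0, 2, 3, 4, 5, 6, 7}
1 ∉ Sat(A[(q | p) U E[(q | p) U p]]) = {0, 2, 3, 4, 5, 6, 7}, so the formula does not hold at 1.

No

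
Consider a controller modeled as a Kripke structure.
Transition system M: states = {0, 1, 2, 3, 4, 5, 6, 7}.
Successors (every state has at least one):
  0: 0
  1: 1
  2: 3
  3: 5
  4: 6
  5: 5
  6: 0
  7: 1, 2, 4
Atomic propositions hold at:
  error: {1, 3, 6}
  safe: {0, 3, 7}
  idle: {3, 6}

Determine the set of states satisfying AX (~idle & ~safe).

{1, 3, 5, 7}

Sat(~idle) = {0, 1, 2, 4, 5, 7}
Sat(~safe) = {1, 2, 4, 5, 6}
Sat(~idle & ~safe) = {1, 2, 4, 5}
Sat(AX (~idle & ~safe)) = {s : every successor in {1, 2, 4, 5}} = {1, 3, 5, 7}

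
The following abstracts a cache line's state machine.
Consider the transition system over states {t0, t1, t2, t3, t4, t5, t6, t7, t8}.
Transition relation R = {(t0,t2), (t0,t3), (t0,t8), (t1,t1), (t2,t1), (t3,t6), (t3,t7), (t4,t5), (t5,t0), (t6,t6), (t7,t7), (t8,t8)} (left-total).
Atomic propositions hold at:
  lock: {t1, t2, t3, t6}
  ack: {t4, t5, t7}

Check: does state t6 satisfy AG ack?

No

AG ack: greatest fixpoint, start Z0 = {t4, t5, t7}, keep only states in Sat with every successor in Z. Z1 = {t4, t7}; Z2 = {t7}; fixed.
Sat(AG ack) = {t7}
t6 ∉ Sat(AG ack) = {t7}, so the formula does not hold at t6.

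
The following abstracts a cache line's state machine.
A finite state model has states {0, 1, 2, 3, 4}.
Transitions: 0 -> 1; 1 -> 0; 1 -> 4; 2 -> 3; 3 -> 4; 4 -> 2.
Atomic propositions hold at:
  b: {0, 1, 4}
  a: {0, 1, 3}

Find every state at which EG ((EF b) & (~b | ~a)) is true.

EF b: least fixpoint, start Z0 = {0, 1, 4}, add states with some successor in Z. Z1 = {0, 1, 3, 4}; Z2 = {0, 1, 2, 3, 4}; fixed.
Sat(EF b) = {0, 1, 2, 3, 4}
Sat(~b) = {2, 3}
Sat(~a) = {2, 4}
Sat(~b | ~a) = {2, 3, 4}
Sat((EF b) & (~b | ~a)) = {2, 3, 4}
EG ((EF b) & (~b | ~a)): greatest fixpoint, start Z0 = {2, 3, 4}, keep only states in Sat with some successor in Z. Already a fixed point.
Sat(EG ((EF b) & (~b | ~a))) = {2, 3, 4}

{2, 3, 4}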